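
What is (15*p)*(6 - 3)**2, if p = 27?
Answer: 3645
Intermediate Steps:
(15*p)*(6 - 3)**2 = (15*27)*(6 - 3)**2 = 405*3**2 = 405*9 = 3645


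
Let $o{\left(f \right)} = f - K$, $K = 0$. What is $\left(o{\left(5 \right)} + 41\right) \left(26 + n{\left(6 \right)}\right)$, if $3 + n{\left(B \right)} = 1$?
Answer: $1104$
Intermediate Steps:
$n{\left(B \right)} = -2$ ($n{\left(B \right)} = -3 + 1 = -2$)
$o{\left(f \right)} = f$ ($o{\left(f \right)} = f - 0 = f + 0 = f$)
$\left(o{\left(5 \right)} + 41\right) \left(26 + n{\left(6 \right)}\right) = \left(5 + 41\right) \left(26 - 2\right) = 46 \cdot 24 = 1104$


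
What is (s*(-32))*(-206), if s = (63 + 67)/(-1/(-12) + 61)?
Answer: 10283520/733 ≈ 14029.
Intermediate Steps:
s = 1560/733 (s = 130/(-1*(-1/12) + 61) = 130/(1/12 + 61) = 130/(733/12) = 130*(12/733) = 1560/733 ≈ 2.1282)
(s*(-32))*(-206) = ((1560/733)*(-32))*(-206) = -49920/733*(-206) = 10283520/733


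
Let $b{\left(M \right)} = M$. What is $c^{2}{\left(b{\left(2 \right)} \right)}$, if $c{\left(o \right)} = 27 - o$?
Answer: $625$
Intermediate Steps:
$c^{2}{\left(b{\left(2 \right)} \right)} = \left(27 - 2\right)^{2} = 25^{2} = 625$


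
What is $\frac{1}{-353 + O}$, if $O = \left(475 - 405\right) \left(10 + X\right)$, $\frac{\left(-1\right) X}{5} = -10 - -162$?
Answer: $- \frac{1}{52853} \approx -1.892 \cdot 10^{-5}$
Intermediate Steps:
$X = -760$ ($X = - 5 \left(-10 - -162\right) = - 5 \left(-10 + 162\right) = \left(-5\right) 152 = -760$)
$O = -52500$ ($O = \left(475 - 405\right) \left(10 - 760\right) = 70 \left(-750\right) = -52500$)
$\frac{1}{-353 + O} = \frac{1}{-353 - 52500} = \frac{1}{-52853} = - \frac{1}{52853}$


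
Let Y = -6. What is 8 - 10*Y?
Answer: 68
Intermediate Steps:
8 - 10*Y = 8 - 10*(-6) = 8 + 60 = 68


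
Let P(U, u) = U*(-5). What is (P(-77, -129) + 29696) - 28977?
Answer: 1104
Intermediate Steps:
P(U, u) = -5*U
(P(-77, -129) + 29696) - 28977 = (-5*(-77) + 29696) - 28977 = (385 + 29696) - 28977 = 30081 - 28977 = 1104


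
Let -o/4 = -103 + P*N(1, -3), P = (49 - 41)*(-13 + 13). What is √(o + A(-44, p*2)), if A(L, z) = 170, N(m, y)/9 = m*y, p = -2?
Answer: √582 ≈ 24.125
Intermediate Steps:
N(m, y) = 9*m*y (N(m, y) = 9*(m*y) = 9*m*y)
P = 0 (P = 8*0 = 0)
o = 412 (o = -4*(-103 + 0*(9*1*(-3))) = -4*(-103 + 0*(-27)) = -4*(-103 + 0) = -4*(-103) = 412)
√(o + A(-44, p*2)) = √(412 + 170) = √582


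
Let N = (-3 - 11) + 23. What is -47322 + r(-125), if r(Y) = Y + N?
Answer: -47438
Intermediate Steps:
N = 9 (N = -14 + 23 = 9)
r(Y) = 9 + Y (r(Y) = Y + 9 = 9 + Y)
-47322 + r(-125) = -47322 + (9 - 125) = -47322 - 116 = -47438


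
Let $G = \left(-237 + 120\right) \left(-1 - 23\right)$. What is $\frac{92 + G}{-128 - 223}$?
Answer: $- \frac{2900}{351} \approx -8.2621$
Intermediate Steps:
$G = 2808$ ($G = \left(-117\right) \left(-24\right) = 2808$)
$\frac{92 + G}{-128 - 223} = \frac{92 + 2808}{-128 - 223} = \frac{2900}{-351} = 2900 \left(- \frac{1}{351}\right) = - \frac{2900}{351}$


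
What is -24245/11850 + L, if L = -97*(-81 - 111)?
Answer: 44134031/2370 ≈ 18622.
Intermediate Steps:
L = 18624 (L = -97*(-192) = 18624)
-24245/11850 + L = -24245/11850 + 18624 = -24245*1/11850 + 18624 = -4849/2370 + 18624 = 44134031/2370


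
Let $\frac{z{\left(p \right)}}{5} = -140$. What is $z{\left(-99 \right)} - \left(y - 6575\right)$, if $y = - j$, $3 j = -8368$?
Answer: $\frac{9257}{3} \approx 3085.7$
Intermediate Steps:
$j = - \frac{8368}{3}$ ($j = \frac{1}{3} \left(-8368\right) = - \frac{8368}{3} \approx -2789.3$)
$z{\left(p \right)} = -700$ ($z{\left(p \right)} = 5 \left(-140\right) = -700$)
$y = \frac{8368}{3}$ ($y = \left(-1\right) \left(- \frac{8368}{3}\right) = \frac{8368}{3} \approx 2789.3$)
$z{\left(-99 \right)} - \left(y - 6575\right) = -700 - \left(\frac{8368}{3} - 6575\right) = -700 - - \frac{11357}{3} = -700 + \frac{11357}{3} = \frac{9257}{3}$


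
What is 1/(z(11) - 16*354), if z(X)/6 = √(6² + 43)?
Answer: -472/2673171 - √79/5346342 ≈ -0.00017823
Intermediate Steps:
z(X) = 6*√79 (z(X) = 6*√(6² + 43) = 6*√(36 + 43) = 6*√79)
1/(z(11) - 16*354) = 1/(6*√79 - 16*354) = 1/(6*√79 - 5664) = 1/(-5664 + 6*√79)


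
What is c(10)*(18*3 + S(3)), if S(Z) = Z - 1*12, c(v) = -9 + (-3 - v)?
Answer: -990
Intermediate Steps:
c(v) = -12 - v
S(Z) = -12 + Z (S(Z) = Z - 12 = -12 + Z)
c(10)*(18*3 + S(3)) = (-12 - 1*10)*(18*3 + (-12 + 3)) = (-12 - 10)*(54 - 9) = -22*45 = -990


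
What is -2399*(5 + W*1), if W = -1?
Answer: -9596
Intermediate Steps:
-2399*(5 + W*1) = -2399*(5 - 1*1) = -2399*(5 - 1) = -2399*4 = -9596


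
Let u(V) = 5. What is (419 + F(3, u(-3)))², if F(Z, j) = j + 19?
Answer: 196249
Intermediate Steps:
F(Z, j) = 19 + j
(419 + F(3, u(-3)))² = (419 + (19 + 5))² = (419 + 24)² = 443² = 196249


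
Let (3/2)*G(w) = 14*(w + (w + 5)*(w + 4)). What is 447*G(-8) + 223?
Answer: 16911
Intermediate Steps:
G(w) = 28*w/3 + 28*(4 + w)*(5 + w)/3 (G(w) = 2*(14*(w + (w + 5)*(w + 4)))/3 = 2*(14*(w + (5 + w)*(4 + w)))/3 = 2*(14*(w + (4 + w)*(5 + w)))/3 = 2*(14*w + 14*(4 + w)*(5 + w))/3 = 28*w/3 + 28*(4 + w)*(5 + w)/3)
447*G(-8) + 223 = 447*(560/3 + (28/3)*(-8)² + (280/3)*(-8)) + 223 = 447*(560/3 + (28/3)*64 - 2240/3) + 223 = 447*(560/3 + 1792/3 - 2240/3) + 223 = 447*(112/3) + 223 = 16688 + 223 = 16911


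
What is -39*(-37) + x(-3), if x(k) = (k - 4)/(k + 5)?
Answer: 2879/2 ≈ 1439.5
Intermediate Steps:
x(k) = (-4 + k)/(5 + k)
-39*(-37) + x(-3) = -39*(-37) + (-4 - 3)/(5 - 3) = 1443 - 7/2 = 2879/2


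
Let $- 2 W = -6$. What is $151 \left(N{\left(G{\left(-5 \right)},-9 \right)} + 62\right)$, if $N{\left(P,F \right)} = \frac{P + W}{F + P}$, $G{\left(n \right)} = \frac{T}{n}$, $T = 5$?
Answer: $\frac{46659}{5} \approx 9331.8$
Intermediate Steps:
$W = 3$ ($W = \left(- \frac{1}{2}\right) \left(-6\right) = 3$)
$G{\left(n \right)} = \frac{5}{n}$
$N{\left(P,F \right)} = \frac{3 + P}{F + P}$ ($N{\left(P,F \right)} = \frac{P + 3}{F + P} = \frac{3 + P}{F + P}$)
$151 \left(N{\left(G{\left(-5 \right)},-9 \right)} + 62\right) = 151 \left(\frac{3 + \frac{5}{-5}}{-9 + \frac{5}{-5}} + 62\right) = 151 \left(\frac{3 + 5 \left(- \frac{1}{5}\right)}{-9 + 5 \left(- \frac{1}{5}\right)} + 62\right) = 151 \left(\frac{3 - 1}{-9 - 1} + 62\right) = 151 \left(\frac{1}{-10} \cdot 2 + 62\right) = 151 \left(\left(- \frac{1}{10}\right) 2 + 62\right) = 151 \left(- \frac{1}{5} + 62\right) = 151 \cdot \frac{309}{5} = \frac{46659}{5}$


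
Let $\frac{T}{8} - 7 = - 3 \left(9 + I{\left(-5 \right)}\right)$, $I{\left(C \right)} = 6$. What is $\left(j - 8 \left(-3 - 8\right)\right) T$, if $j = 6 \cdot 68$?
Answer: $-150784$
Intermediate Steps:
$j = 408$
$T = -304$ ($T = 56 + 8 \left(- 3 \left(9 + 6\right)\right) = 56 + 8 \left(\left(-3\right) 15\right) = 56 + 8 \left(-45\right) = 56 - 360 = -304$)
$\left(j - 8 \left(-3 - 8\right)\right) T = \left(408 - 8 \left(-3 - 8\right)\right) \left(-304\right) = \left(408 - -88\right) \left(-304\right) = \left(408 + 88\right) \left(-304\right) = 496 \left(-304\right) = -150784$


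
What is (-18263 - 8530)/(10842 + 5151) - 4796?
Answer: -8525469/1777 ≈ -4797.7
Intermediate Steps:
(-18263 - 8530)/(10842 + 5151) - 4796 = -26793/15993 - 4796 = -26793*1/15993 - 4796 = -2977/1777 - 4796 = -8525469/1777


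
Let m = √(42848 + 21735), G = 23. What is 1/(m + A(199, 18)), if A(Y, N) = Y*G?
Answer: 4577/20884346 - √64583/20884346 ≈ 0.00020699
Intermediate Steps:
A(Y, N) = 23*Y (A(Y, N) = Y*23 = 23*Y)
m = √64583 ≈ 254.13
1/(m + A(199, 18)) = 1/(√64583 + 23*199) = 1/(√64583 + 4577) = 1/(4577 + √64583)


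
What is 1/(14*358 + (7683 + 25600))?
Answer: 1/38295 ≈ 2.6113e-5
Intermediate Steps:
1/(14*358 + (7683 + 25600)) = 1/(5012 + 33283) = 1/38295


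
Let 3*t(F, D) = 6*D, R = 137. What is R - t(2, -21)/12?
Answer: 281/2 ≈ 140.50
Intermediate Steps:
t(F, D) = 2*D (t(F, D) = (6*D)/3 = 2*D)
R - t(2, -21)/12 = 137 - 2*(-21)/12 = 137 - (-42)/12 = 137 - 1*(-7/2) = 137 + 7/2 = 281/2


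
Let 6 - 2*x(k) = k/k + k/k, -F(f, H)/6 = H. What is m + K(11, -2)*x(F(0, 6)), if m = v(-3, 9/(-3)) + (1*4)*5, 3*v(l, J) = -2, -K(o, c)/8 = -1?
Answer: 106/3 ≈ 35.333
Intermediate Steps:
K(o, c) = 8 (K(o, c) = -8*(-1) = 8)
F(f, H) = -6*H
v(l, J) = -2/3 (v(l, J) = (1/3)*(-2) = -2/3)
x(k) = 2 (x(k) = 3 - (k/k + k/k)/2 = 3 - (1 + 1)/2 = 3 - 1/2*2 = 3 - 1 = 2)
m = 58/3 (m = -2/3 + (1*4)*5 = -2/3 + 4*5 = -2/3 + 20 = 58/3 ≈ 19.333)
m + K(11, -2)*x(F(0, 6)) = 58/3 + 8*2 = 58/3 + 16 = 106/3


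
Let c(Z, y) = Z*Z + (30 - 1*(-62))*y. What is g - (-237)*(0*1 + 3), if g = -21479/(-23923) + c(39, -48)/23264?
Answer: 8428376429/11841376 ≈ 711.77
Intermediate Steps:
c(Z, y) = Z² + 92*y (c(Z, y) = Z² + (30 + 62)*y = Z² + 92*y)
g = 9158093/11841376 (g = -21479/(-23923) + (39² + 92*(-48))/23264 = -21479*(-1/23923) + (1521 - 4416)*(1/23264) = 457/509 - 2895*1/23264 = 457/509 - 2895/23264 = 9158093/11841376 ≈ 0.77340)
g - (-237)*(0*1 + 3) = 9158093/11841376 - (-237)*(0*1 + 3) = 9158093/11841376 - (-237)*(0 + 3) = 9158093/11841376 - (-237)*3 = 9158093/11841376 - 1*(-711) = 9158093/11841376 + 711 = 8428376429/11841376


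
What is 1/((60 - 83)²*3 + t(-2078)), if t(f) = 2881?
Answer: 1/4468 ≈ 0.00022381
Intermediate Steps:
1/((60 - 83)²*3 + t(-2078)) = 1/((60 - 83)²*3 + 2881) = 1/((-23)²*3 + 2881) = 1/(529*3 + 2881) = 1/(1587 + 2881) = 1/4468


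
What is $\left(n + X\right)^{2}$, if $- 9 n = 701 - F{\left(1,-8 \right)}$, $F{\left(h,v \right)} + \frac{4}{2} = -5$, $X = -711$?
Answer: $\frac{5612161}{9} \approx 6.2357 \cdot 10^{5}$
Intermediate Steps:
$F{\left(h,v \right)} = -7$ ($F{\left(h,v \right)} = -2 - 5 = -7$)
$n = - \frac{236}{3}$ ($n = - \frac{701 - -7}{9} = - \frac{701 + 7}{9} = \left(- \frac{1}{9}\right) 708 = - \frac{236}{3} \approx -78.667$)
$\left(n + X\right)^{2} = \left(- \frac{236}{3} - 711\right)^{2} = \left(- \frac{2369}{3}\right)^{2} = \frac{5612161}{9}$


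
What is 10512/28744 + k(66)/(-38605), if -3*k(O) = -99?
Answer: 50608401/138707765 ≈ 0.36486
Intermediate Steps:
k(O) = 33 (k(O) = -⅓*(-99) = 33)
10512/28744 + k(66)/(-38605) = 10512/28744 + 33/(-38605) = 10512*(1/28744) + 33*(-1/38605) = 1314/3593 - 33/38605 = 50608401/138707765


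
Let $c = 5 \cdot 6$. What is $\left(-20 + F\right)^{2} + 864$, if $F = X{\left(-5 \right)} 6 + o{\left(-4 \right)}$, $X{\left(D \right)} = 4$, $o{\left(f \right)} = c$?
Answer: $2020$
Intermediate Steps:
$c = 30$
$o{\left(f \right)} = 30$
$F = 54$ ($F = 4 \cdot 6 + 30 = 24 + 30 = 54$)
$\left(-20 + F\right)^{2} + 864 = \left(-20 + 54\right)^{2} + 864 = 34^{2} + 864 = 1156 + 864 = 2020$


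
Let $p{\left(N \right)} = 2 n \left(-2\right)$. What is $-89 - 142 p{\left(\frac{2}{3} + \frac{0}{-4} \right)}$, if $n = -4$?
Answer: $-2361$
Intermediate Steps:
$p{\left(N \right)} = 16$ ($p{\left(N \right)} = 2 \left(-4\right) \left(-2\right) = \left(-8\right) \left(-2\right) = 16$)
$-89 - 142 p{\left(\frac{2}{3} + \frac{0}{-4} \right)} = -89 - 2272 = -2361$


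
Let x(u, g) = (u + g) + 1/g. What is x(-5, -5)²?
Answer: 2601/25 ≈ 104.04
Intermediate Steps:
x(u, g) = g + u + 1/g (x(u, g) = (g + u) + 1/g = g + u + 1/g)
x(-5, -5)² = (-5 - 5 + 1/(-5))² = (-5 - 5 - ⅕)² = (-51/5)² = 2601/25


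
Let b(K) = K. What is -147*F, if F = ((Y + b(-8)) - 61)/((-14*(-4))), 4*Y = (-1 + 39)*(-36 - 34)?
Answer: 7707/4 ≈ 1926.8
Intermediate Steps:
Y = -665 (Y = ((-1 + 39)*(-36 - 34))/4 = (38*(-70))/4 = (¼)*(-2660) = -665)
F = -367/28 (F = ((-665 - 8) - 61)/((-14*(-4))) = (-673 - 61)/56 = -734*1/56 = -367/28 ≈ -13.107)
-147*F = -147*(-367/28) = 7707/4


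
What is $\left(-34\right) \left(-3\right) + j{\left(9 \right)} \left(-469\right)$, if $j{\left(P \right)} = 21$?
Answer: $-9747$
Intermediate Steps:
$\left(-34\right) \left(-3\right) + j{\left(9 \right)} \left(-469\right) = \left(-34\right) \left(-3\right) + 21 \left(-469\right) = 102 - 9849 = -9747$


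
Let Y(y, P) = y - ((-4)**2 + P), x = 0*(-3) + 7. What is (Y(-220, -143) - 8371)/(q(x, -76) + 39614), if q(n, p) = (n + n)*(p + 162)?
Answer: -4232/20409 ≈ -0.20736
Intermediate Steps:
x = 7 (x = 0 + 7 = 7)
q(n, p) = 2*n*(162 + p) (q(n, p) = (2*n)*(162 + p) = 2*n*(162 + p))
Y(y, P) = -16 + y - P (Y(y, P) = y - (16 + P) = y + (-16 - P) = -16 + y - P)
(Y(-220, -143) - 8371)/(q(x, -76) + 39614) = ((-16 - 220 - 1*(-143)) - 8371)/(2*7*(162 - 76) + 39614) = ((-16 - 220 + 143) - 8371)/(2*7*86 + 39614) = (-93 - 8371)/(1204 + 39614) = -8464/40818 = -8464*1/40818 = -4232/20409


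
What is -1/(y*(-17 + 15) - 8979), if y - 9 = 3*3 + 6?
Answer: 1/9027 ≈ 0.00011078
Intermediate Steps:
y = 24 (y = 9 + (3*3 + 6) = 9 + (9 + 6) = 9 + 15 = 24)
-1/(y*(-17 + 15) - 8979) = -1/(24*(-17 + 15) - 8979) = -1/(24*(-2) - 8979) = -1/(-48 - 8979) = -1/(-9027) = -1*(-1/9027) = 1/9027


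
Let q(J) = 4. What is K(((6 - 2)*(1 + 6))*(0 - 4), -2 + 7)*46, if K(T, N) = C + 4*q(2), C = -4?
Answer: 552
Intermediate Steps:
K(T, N) = 12 (K(T, N) = -4 + 4*4 = -4 + 16 = 12)
K(((6 - 2)*(1 + 6))*(0 - 4), -2 + 7)*46 = 12*46 = 552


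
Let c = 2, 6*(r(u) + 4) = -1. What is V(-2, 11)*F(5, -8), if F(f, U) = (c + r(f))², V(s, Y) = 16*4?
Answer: 2704/9 ≈ 300.44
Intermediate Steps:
V(s, Y) = 64
r(u) = -25/6 (r(u) = -4 + (⅙)*(-1) = -4 - ⅙ = -25/6)
F(f, U) = 169/36 (F(f, U) = (2 - 25/6)² = (-13/6)² = 169/36)
V(-2, 11)*F(5, -8) = 64*(169/36) = 2704/9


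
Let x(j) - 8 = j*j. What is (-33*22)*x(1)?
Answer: -6534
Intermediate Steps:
x(j) = 8 + j**2 (x(j) = 8 + j*j = 8 + j**2)
(-33*22)*x(1) = (-33*22)*(8 + 1**2) = -726*(8 + 1) = -726*9 = -6534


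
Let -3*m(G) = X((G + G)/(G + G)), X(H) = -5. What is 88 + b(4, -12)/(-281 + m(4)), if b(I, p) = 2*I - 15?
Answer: 73765/838 ≈ 88.025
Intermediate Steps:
b(I, p) = -15 + 2*I
m(G) = 5/3 (m(G) = -1/3*(-5) = 5/3)
88 + b(4, -12)/(-281 + m(4)) = 88 + (-15 + 2*4)/(-281 + 5/3) = 88 + (-15 + 8)/(-838/3) = 88 - 3/838*(-7) = 88 + 21/838 = 73765/838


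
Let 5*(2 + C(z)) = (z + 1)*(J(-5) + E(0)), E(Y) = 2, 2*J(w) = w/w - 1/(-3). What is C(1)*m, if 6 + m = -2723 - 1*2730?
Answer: 76426/15 ≈ 5095.1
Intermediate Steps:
m = -5459 (m = -6 + (-2723 - 1*2730) = -6 + (-2723 - 2730) = -6 - 5453 = -5459)
J(w) = ⅔ (J(w) = (w/w - 1/(-3))/2 = (1 - 1*(-⅓))/2 = (1 + ⅓)/2 = (½)*(4/3) = ⅔)
C(z) = -22/15 + 8*z/15 (C(z) = -2 + ((z + 1)*(⅔ + 2))/5 = -2 + ((1 + z)*(8/3))/5 = -2 + (8/3 + 8*z/3)/5 = -2 + (8/15 + 8*z/15) = -22/15 + 8*z/15)
C(1)*m = (-22/15 + (8/15)*1)*(-5459) = (-22/15 + 8/15)*(-5459) = -14/15*(-5459) = 76426/15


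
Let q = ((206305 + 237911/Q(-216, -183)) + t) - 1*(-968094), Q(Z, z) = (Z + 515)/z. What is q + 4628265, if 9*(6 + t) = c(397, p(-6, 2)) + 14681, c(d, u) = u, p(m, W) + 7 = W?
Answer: 5075833795/897 ≈ 5.6587e+6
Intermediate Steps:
p(m, W) = -7 + W
Q(Z, z) = (515 + Z)/z
t = 4874/3 (t = -6 + ((-7 + 2) + 14681)/9 = -6 + (-5 + 14681)/9 = -6 + (⅑)*14676 = -6 + 4892/3 = 4874/3 ≈ 1624.7)
q = 924280090/897 (q = ((206305 + 237911/(((515 - 216)/(-183)))) + 4874/3) - 1*(-968094) = ((206305 + 237911/((-1/183*299))) + 4874/3) + 968094 = ((206305 + 237911/(-299/183)) + 4874/3) + 968094 = ((206305 + 237911*(-183/299)) + 4874/3) + 968094 = ((206305 - 43537713/299) + 4874/3) + 968094 = (18147482/299 + 4874/3) + 968094 = 55899772/897 + 968094 = 924280090/897 ≈ 1.0304e+6)
q + 4628265 = 924280090/897 + 4628265 = 5075833795/897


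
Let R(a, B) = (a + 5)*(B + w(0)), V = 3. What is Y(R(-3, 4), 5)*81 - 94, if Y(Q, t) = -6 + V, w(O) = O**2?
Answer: -337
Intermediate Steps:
R(a, B) = B*(5 + a) (R(a, B) = (a + 5)*(B + 0**2) = (5 + a)*(B + 0) = (5 + a)*B = B*(5 + a))
Y(Q, t) = -3 (Y(Q, t) = -6 + 3 = -3)
Y(R(-3, 4), 5)*81 - 94 = -3*81 - 94 = -243 - 94 = -337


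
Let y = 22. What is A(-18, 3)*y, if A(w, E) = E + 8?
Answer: 242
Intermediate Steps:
A(w, E) = 8 + E
A(-18, 3)*y = (8 + 3)*22 = 11*22 = 242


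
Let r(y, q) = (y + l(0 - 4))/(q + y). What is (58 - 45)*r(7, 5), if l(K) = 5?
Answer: 13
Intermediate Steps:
r(y, q) = (5 + y)/(q + y) (r(y, q) = (y + 5)/(q + y) = (5 + y)/(q + y))
(58 - 45)*r(7, 5) = (58 - 45)*((5 + 7)/(5 + 7)) = 13*(12/12) = 13*((1/12)*12) = 13*1 = 13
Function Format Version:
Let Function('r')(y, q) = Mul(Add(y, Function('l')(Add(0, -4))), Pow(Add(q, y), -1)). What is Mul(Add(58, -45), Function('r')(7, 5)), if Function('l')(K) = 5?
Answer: 13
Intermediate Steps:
Function('r')(y, q) = Mul(Pow(Add(q, y), -1), Add(5, y)) (Function('r')(y, q) = Mul(Add(y, 5), Pow(Add(q, y), -1)) = Mul(Add(5, y), Pow(Add(q, y), -1)) = Mul(Pow(Add(q, y), -1), Add(5, y)))
Mul(Add(58, -45), Function('r')(7, 5)) = Mul(Add(58, -45), Mul(Pow(Add(5, 7), -1), Add(5, 7))) = Mul(13, Mul(Pow(12, -1), 12)) = Mul(13, Mul(Rational(1, 12), 12)) = Mul(13, 1) = 13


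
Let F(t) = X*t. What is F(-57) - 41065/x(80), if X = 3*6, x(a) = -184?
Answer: -147719/184 ≈ -802.82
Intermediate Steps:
X = 18
F(t) = 18*t
F(-57) - 41065/x(80) = 18*(-57) - 41065/(-184) = -1026 - 41065*(-1/184) = -1026 + 41065/184 = -147719/184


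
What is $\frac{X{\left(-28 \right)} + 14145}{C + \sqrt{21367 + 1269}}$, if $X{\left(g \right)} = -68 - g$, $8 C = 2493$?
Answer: $\frac{56262024}{953269} - \frac{361088 \sqrt{5659}}{953269} \approx 30.525$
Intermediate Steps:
$C = \frac{2493}{8}$ ($C = \frac{1}{8} \cdot 2493 = \frac{2493}{8} \approx 311.63$)
$\frac{X{\left(-28 \right)} + 14145}{C + \sqrt{21367 + 1269}} = \frac{\left(-68 - -28\right) + 14145}{\frac{2493}{8} + \sqrt{21367 + 1269}} = \frac{\left(-68 + 28\right) + 14145}{\frac{2493}{8} + \sqrt{22636}} = \frac{-40 + 14145}{\frac{2493}{8} + 2 \sqrt{5659}} = \frac{14105}{\frac{2493}{8} + 2 \sqrt{5659}}$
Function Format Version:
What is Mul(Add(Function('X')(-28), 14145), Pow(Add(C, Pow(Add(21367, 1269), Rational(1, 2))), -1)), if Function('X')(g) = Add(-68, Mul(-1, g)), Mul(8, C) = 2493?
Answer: Add(Rational(56262024, 953269), Mul(Rational(-361088, 953269), Pow(5659, Rational(1, 2)))) ≈ 30.525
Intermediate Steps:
C = Rational(2493, 8) (C = Mul(Rational(1, 8), 2493) = Rational(2493, 8) ≈ 311.63)
Mul(Add(Function('X')(-28), 14145), Pow(Add(C, Pow(Add(21367, 1269), Rational(1, 2))), -1)) = Mul(Add(Add(-68, Mul(-1, -28)), 14145), Pow(Add(Rational(2493, 8), Pow(Add(21367, 1269), Rational(1, 2))), -1)) = Mul(Add(Add(-68, 28), 14145), Pow(Add(Rational(2493, 8), Pow(22636, Rational(1, 2))), -1)) = Mul(Add(-40, 14145), Pow(Add(Rational(2493, 8), Mul(2, Pow(5659, Rational(1, 2)))), -1)) = Mul(14105, Pow(Add(Rational(2493, 8), Mul(2, Pow(5659, Rational(1, 2)))), -1))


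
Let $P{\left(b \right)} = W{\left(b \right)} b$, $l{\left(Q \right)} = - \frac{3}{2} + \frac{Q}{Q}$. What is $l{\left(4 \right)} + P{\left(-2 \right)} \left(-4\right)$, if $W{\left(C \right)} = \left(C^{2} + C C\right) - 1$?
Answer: $\frac{111}{2} \approx 55.5$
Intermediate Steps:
$W{\left(C \right)} = -1 + 2 C^{2}$ ($W{\left(C \right)} = \left(C^{2} + C^{2}\right) - 1 = 2 C^{2} - 1 = -1 + 2 C^{2}$)
$l{\left(Q \right)} = - \frac{1}{2}$ ($l{\left(Q \right)} = \left(-3\right) \frac{1}{2} + 1 = - \frac{3}{2} + 1 = - \frac{1}{2}$)
$P{\left(b \right)} = b \left(-1 + 2 b^{2}\right)$ ($P{\left(b \right)} = \left(-1 + 2 b^{2}\right) b = b \left(-1 + 2 b^{2}\right)$)
$l{\left(4 \right)} + P{\left(-2 \right)} \left(-4\right) = - \frac{1}{2} + \left(\left(-1\right) \left(-2\right) + 2 \left(-2\right)^{3}\right) \left(-4\right) = - \frac{1}{2} + \left(2 + 2 \left(-8\right)\right) \left(-4\right) = - \frac{1}{2} + \left(2 - 16\right) \left(-4\right) = - \frac{1}{2} - -56 = - \frac{1}{2} + 56 = \frac{111}{2}$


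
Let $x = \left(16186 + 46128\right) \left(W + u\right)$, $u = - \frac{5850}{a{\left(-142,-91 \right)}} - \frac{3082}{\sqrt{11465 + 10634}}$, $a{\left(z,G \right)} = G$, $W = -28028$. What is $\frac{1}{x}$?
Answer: $- \frac{44140723}{76916531143894392} + \frac{1541 \sqrt{451}}{76916531143894392} \approx -5.7345 \cdot 10^{-10}$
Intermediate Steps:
$u = \frac{450}{7} - \frac{3082 \sqrt{451}}{3157}$ ($u = - \frac{5850}{-91} - \frac{3082}{\sqrt{11465 + 10634}} = \left(-5850\right) \left(- \frac{1}{91}\right) - \frac{3082}{\sqrt{22099}} = \frac{450}{7} - \frac{3082}{7 \sqrt{451}} = \frac{450}{7} - 3082 \frac{\sqrt{451}}{3157} = \frac{450}{7} - \frac{3082 \sqrt{451}}{3157} \approx 43.553$)
$x = -1742530892 - \frac{27435964 \sqrt{451}}{451}$ ($x = \left(16186 + 46128\right) \left(-28028 + \left(\frac{450}{7} - \frac{3082 \sqrt{451}}{3157}\right)\right) = 62314 \left(- \frac{195746}{7} - \frac{3082 \sqrt{451}}{3157}\right) = -1742530892 - \frac{27435964 \sqrt{451}}{451} \approx -1.7438 \cdot 10^{9}$)
$\frac{1}{x} = \frac{1}{-1742530892 - \frac{27435964 \sqrt{451}}{451}}$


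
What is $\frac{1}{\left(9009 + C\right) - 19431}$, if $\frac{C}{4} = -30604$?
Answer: $- \frac{1}{132838} \approx -7.528 \cdot 10^{-6}$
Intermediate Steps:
$C = -122416$ ($C = 4 \left(-30604\right) = -122416$)
$\frac{1}{\left(9009 + C\right) - 19431} = \frac{1}{\left(9009 - 122416\right) - 19431} = \frac{1}{-113407 - 19431} = \frac{1}{-132838} = - \frac{1}{132838}$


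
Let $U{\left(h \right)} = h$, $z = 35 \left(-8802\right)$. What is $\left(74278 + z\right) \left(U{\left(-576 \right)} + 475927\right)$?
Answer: $-111133260992$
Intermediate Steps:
$z = -308070$
$\left(74278 + z\right) \left(U{\left(-576 \right)} + 475927\right) = \left(74278 - 308070\right) \left(-576 + 475927\right) = \left(-233792\right) 475351 = -111133260992$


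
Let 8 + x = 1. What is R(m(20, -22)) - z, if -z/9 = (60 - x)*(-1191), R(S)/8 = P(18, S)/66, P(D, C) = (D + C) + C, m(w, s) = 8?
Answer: -23699573/33 ≈ -7.1817e+5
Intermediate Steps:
x = -7 (x = -8 + 1 = -7)
P(D, C) = D + 2*C (P(D, C) = (C + D) + C = D + 2*C)
R(S) = 24/11 + 8*S/33 (R(S) = 8*((18 + 2*S)/66) = 8*((18 + 2*S)*(1/66)) = 8*(3/11 + S/33) = 24/11 + 8*S/33)
z = 718173 (z = -9*(60 - 1*(-7))*(-1191) = -9*(60 + 7)*(-1191) = -603*(-1191) = -9*(-79797) = 718173)
R(m(20, -22)) - z = (24/11 + (8/33)*8) - 1*718173 = (24/11 + 64/33) - 718173 = 136/33 - 718173 = -23699573/33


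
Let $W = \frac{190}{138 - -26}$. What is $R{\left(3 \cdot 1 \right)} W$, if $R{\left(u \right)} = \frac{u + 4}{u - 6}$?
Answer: $- \frac{665}{246} \approx -2.7033$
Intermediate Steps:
$R{\left(u \right)} = \frac{4 + u}{-6 + u}$
$W = \frac{95}{82}$ ($W = \frac{190}{138 + 26} = \frac{190}{164} = 190 \cdot \frac{1}{164} = \frac{95}{82} \approx 1.1585$)
$R{\left(3 \cdot 1 \right)} W = \frac{4 + 3 \cdot 1}{-6 + 3 \cdot 1} \cdot \frac{95}{82} = \frac{4 + 3}{-6 + 3} \cdot \frac{95}{82} = \frac{1}{-3} \cdot 7 \cdot \frac{95}{82} = \left(- \frac{1}{3}\right) 7 \cdot \frac{95}{82} = \left(- \frac{7}{3}\right) \frac{95}{82} = - \frac{665}{246}$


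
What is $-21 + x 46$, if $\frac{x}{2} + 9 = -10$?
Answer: $-1769$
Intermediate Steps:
$x = -38$ ($x = -18 + 2 \left(-10\right) = -18 - 20 = -38$)
$-21 + x 46 = -21 - 1748 = -1769$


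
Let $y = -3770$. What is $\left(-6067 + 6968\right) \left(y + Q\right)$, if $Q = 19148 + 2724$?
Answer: $16309902$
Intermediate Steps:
$Q = 21872$
$\left(-6067 + 6968\right) \left(y + Q\right) = \left(-6067 + 6968\right) \left(-3770 + 21872\right) = 901 \cdot 18102 = 16309902$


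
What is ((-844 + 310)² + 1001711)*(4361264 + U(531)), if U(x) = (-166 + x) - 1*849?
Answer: 5611743876260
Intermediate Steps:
U(x) = -1015 + x (U(x) = (-166 + x) - 849 = -1015 + x)
((-844 + 310)² + 1001711)*(4361264 + U(531)) = ((-844 + 310)² + 1001711)*(4361264 + (-1015 + 531)) = ((-534)² + 1001711)*(4361264 - 484) = (285156 + 1001711)*4360780 = 1286867*4360780 = 5611743876260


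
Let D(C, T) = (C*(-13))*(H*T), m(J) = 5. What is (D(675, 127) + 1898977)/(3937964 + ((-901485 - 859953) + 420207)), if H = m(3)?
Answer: -3673148/2596733 ≈ -1.4145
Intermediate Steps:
H = 5
D(C, T) = -65*C*T (D(C, T) = (C*(-13))*(5*T) = (-13*C)*(5*T) = -65*C*T)
(D(675, 127) + 1898977)/(3937964 + ((-901485 - 859953) + 420207)) = (-65*675*127 + 1898977)/(3937964 + ((-901485 - 859953) + 420207)) = (-5572125 + 1898977)/(3937964 + (-1761438 + 420207)) = -3673148/(3937964 - 1341231) = -3673148/2596733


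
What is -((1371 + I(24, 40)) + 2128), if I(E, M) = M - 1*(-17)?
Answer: -3556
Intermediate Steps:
I(E, M) = 17 + M (I(E, M) = M + 17 = 17 + M)
-((1371 + I(24, 40)) + 2128) = -((1371 + (17 + 40)) + 2128) = -((1371 + 57) + 2128) = -(1428 + 2128) = -1*3556 = -3556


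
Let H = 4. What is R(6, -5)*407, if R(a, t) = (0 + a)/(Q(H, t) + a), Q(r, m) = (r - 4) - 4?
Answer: 1221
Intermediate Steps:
Q(r, m) = -8 + r (Q(r, m) = (-4 + r) - 4 = -8 + r)
R(a, t) = a/(-4 + a) (R(a, t) = (0 + a)/((-8 + 4) + a) = a/(-4 + a))
R(6, -5)*407 = (6/(-4 + 6))*407 = (6/2)*407 = (6*(½))*407 = 3*407 = 1221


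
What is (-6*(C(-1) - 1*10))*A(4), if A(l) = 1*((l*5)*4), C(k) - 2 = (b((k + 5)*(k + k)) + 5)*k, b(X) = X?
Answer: 2400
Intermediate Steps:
C(k) = 2 + k*(5 + 2*k*(5 + k)) (C(k) = 2 + ((k + 5)*(k + k) + 5)*k = 2 + ((5 + k)*(2*k) + 5)*k = 2 + (2*k*(5 + k) + 5)*k = 2 + (5 + 2*k*(5 + k))*k = 2 + k*(5 + 2*k*(5 + k)))
A(l) = 20*l (A(l) = 1*((5*l)*4) = 1*(20*l) = 20*l)
(-6*(C(-1) - 1*10))*A(4) = (-6*((2 + 5*(-1) + 2*(-1)²*(5 - 1)) - 1*10))*(20*4) = -6*((2 - 5 + 2*1*4) - 10)*80 = -6*((2 - 5 + 8) - 10)*80 = -6*(5 - 10)*80 = -6*(-5)*80 = 30*80 = 2400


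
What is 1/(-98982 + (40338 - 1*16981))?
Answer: -1/75625 ≈ -1.3223e-5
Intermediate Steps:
1/(-98982 + (40338 - 1*16981)) = 1/(-98982 + (40338 - 16981)) = 1/(-98982 + 23357) = 1/(-75625) = -1/75625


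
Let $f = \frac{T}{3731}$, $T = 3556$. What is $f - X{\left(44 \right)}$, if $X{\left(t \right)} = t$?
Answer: $- \frac{22944}{533} \approx -43.047$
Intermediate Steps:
$f = \frac{508}{533}$ ($f = \frac{3556}{3731} = 3556 \cdot \frac{1}{3731} = \frac{508}{533} \approx 0.9531$)
$f - X{\left(44 \right)} = \frac{508}{533} - 44 = - \frac{22944}{533}$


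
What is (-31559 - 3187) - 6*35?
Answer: -34956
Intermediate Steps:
(-31559 - 3187) - 6*35 = -34746 - 210 = -34956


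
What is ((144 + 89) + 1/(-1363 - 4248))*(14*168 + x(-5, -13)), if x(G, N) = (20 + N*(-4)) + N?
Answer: 3152049782/5611 ≈ 5.6176e+5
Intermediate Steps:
x(G, N) = 20 - 3*N (x(G, N) = (20 - 4*N) + N = 20 - 3*N)
((144 + 89) + 1/(-1363 - 4248))*(14*168 + x(-5, -13)) = ((144 + 89) + 1/(-1363 - 4248))*(14*168 + (20 - 3*(-13))) = (233 + 1/(-5611))*(2352 + (20 + 39)) = (233 - 1/5611)*(2352 + 59) = (1307362/5611)*2411 = 3152049782/5611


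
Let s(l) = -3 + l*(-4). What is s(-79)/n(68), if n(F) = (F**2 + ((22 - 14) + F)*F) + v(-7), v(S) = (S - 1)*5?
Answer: 313/9752 ≈ 0.032096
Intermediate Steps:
s(l) = -3 - 4*l
v(S) = -5 + 5*S (v(S) = (-1 + S)*5 = -5 + 5*S)
n(F) = -40 + F**2 + F*(8 + F) (n(F) = (F**2 + ((22 - 14) + F)*F) + (-5 + 5*(-7)) = (F**2 + (8 + F)*F) + (-5 - 35) = (F**2 + F*(8 + F)) - 40 = -40 + F**2 + F*(8 + F))
s(-79)/n(68) = (-3 - 4*(-79))/(-40 + 2*68**2 + 8*68) = (-3 + 316)/(-40 + 2*4624 + 544) = 313/(-40 + 9248 + 544) = 313/9752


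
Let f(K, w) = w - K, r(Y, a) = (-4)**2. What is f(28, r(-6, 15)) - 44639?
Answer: -44651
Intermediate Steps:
r(Y, a) = 16
f(28, r(-6, 15)) - 44639 = (16 - 1*28) - 44639 = (16 - 28) - 44639 = -12 - 44639 = -44651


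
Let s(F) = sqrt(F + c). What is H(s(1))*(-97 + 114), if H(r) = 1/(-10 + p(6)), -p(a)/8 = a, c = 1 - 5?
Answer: -17/58 ≈ -0.29310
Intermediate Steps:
c = -4
s(F) = sqrt(-4 + F) (s(F) = sqrt(F - 4) = sqrt(-4 + F))
p(a) = -8*a
H(r) = -1/58 (H(r) = 1/(-10 - 8*6) = 1/(-10 - 48) = 1/(-58) = -1/58)
H(s(1))*(-97 + 114) = -(-97 + 114)/58 = -1/58*17 = -17/58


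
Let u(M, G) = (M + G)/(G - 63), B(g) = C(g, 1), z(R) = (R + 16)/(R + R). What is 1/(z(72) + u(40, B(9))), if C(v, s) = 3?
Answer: -180/19 ≈ -9.4737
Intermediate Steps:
z(R) = (16 + R)/(2*R) (z(R) = (16 + R)/((2*R)) = (16 + R)*(1/(2*R)) = (16 + R)/(2*R))
B(g) = 3
u(M, G) = (G + M)/(-63 + G)
1/(z(72) + u(40, B(9))) = 1/((½)*(16 + 72)/72 + (3 + 40)/(-63 + 3)) = 1/((½)*(1/72)*88 + 43/(-60)) = 1/(11/18 - 1/60*43) = 1/(11/18 - 43/60) = 1/(-19/180) = -180/19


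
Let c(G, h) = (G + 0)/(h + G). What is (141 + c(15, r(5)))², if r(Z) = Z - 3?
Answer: 5817744/289 ≈ 20131.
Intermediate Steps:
r(Z) = -3 + Z
c(G, h) = G/(G + h)
(141 + c(15, r(5)))² = (141 + 15/(15 + (-3 + 5)))² = (141 + 15/(15 + 2))² = (141 + 15/17)² = (2412/17)² = 5817744/289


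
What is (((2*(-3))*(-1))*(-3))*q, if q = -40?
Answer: 720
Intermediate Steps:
(((2*(-3))*(-1))*(-3))*q = (((2*(-3))*(-1))*(-3))*(-40) = (-6*(-1)*(-3))*(-40) = (6*(-3))*(-40) = -18*(-40) = 720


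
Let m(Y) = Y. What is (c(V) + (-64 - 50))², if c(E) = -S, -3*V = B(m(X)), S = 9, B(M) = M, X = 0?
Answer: 15129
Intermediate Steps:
V = 0 (V = -⅓*0 = 0)
c(E) = -9 (c(E) = -1*9 = -9)
(c(V) + (-64 - 50))² = (-9 + (-64 - 50))² = (-9 - 114)² = (-123)² = 15129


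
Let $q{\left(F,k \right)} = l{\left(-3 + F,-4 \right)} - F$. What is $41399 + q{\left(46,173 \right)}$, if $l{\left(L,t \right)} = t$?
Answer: $41349$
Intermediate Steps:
$q{\left(F,k \right)} = -4 - F$
$41399 + q{\left(46,173 \right)} = 41399 - 50 = 41349$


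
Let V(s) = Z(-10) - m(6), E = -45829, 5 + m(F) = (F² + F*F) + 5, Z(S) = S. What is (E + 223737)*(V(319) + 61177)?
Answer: 10869289260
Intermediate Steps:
m(F) = 2*F² (m(F) = -5 + ((F² + F*F) + 5) = -5 + ((F² + F²) + 5) = -5 + (2*F² + 5) = -5 + (5 + 2*F²) = 2*F²)
V(s) = -82 (V(s) = -10 - 2*6² = -10 - 2*36 = -10 - 1*72 = -10 - 72 = -82)
(E + 223737)*(V(319) + 61177) = (-45829 + 223737)*(-82 + 61177) = 177908*61095 = 10869289260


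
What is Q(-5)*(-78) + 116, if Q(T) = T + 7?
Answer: -40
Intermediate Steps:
Q(T) = 7 + T
Q(-5)*(-78) + 116 = (7 - 5)*(-78) + 116 = 2*(-78) + 116 = -156 + 116 = -40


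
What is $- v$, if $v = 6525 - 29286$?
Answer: $22761$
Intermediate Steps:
$v = -22761$ ($v = 6525 - 29286 = -22761$)
$- v = \left(-1\right) \left(-22761\right) = 22761$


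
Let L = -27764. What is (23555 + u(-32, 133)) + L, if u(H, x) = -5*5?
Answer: -4234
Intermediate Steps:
u(H, x) = -25
(23555 + u(-32, 133)) + L = (23555 - 25) - 27764 = 23530 - 27764 = -4234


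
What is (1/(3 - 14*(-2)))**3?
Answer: 1/29791 ≈ 3.3567e-5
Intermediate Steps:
(1/(3 - 14*(-2)))**3 = (1/(3 + 28))**3 = (1/31)**3 = 1/29791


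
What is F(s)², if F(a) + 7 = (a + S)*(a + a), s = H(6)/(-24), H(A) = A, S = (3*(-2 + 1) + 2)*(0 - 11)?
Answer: 9801/64 ≈ 153.14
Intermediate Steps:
S = 11 (S = (3*(-1) + 2)*(-11) = (-3 + 2)*(-11) = -1*(-11) = 11)
s = -¼ (s = 6/(-24) = 6*(-1/24) = -¼ ≈ -0.25000)
F(a) = -7 + 2*a*(11 + a) (F(a) = -7 + (a + 11)*(a + a) = -7 + (11 + a)*(2*a) = -7 + 2*a*(11 + a))
F(s)² = (-7 + 2*(-¼)² + 22*(-¼))² = (-7 + 2*(1/16) - 11/2)² = (-7 + ⅛ - 11/2)² = (-99/8)² = 9801/64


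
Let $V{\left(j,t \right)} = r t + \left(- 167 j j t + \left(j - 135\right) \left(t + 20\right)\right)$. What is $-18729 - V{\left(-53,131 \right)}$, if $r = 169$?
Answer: $61440013$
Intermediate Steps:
$V{\left(j,t \right)} = 169 t + \left(-135 + j\right) \left(20 + t\right) - 167 t j^{2}$ ($V{\left(j,t \right)} = 169 t + \left(- 167 j j t + \left(j - 135\right) \left(t + 20\right)\right) = 169 t + \left(- 167 j^{2} t + \left(-135 + j\right) \left(20 + t\right)\right) = 169 t - \left(- \left(-135 + j\right) \left(20 + t\right) + 167 t j^{2}\right) = 169 t + \left(-135 + j\right) \left(20 + t\right) - 167 t j^{2}$)
$-18729 - V{\left(-53,131 \right)} = -18729 - \left(-2700 + 20 \left(-53\right) + 34 \cdot 131 - 6943 - 21877 \left(-53\right)^{2}\right) = -18729 - \left(-2700 - 1060 + 4454 - 6943 - 21877 \cdot 2809\right) = -18729 - \left(-2700 - 1060 + 4454 - 6943 - 61452493\right) = -18729 - -61458742 = -18729 + 61458742 = 61440013$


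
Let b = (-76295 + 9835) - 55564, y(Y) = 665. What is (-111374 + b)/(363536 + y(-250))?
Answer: -233398/364201 ≈ -0.64085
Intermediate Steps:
b = -122024 (b = -66460 - 55564 = -122024)
(-111374 + b)/(363536 + y(-250)) = (-111374 - 122024)/(363536 + 665) = -233398/364201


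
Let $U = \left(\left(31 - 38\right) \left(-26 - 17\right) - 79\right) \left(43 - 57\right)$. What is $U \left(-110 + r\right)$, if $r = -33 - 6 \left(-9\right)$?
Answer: $276612$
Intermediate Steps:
$r = 21$ ($r = -33 - -54 = -33 + 54 = 21$)
$U = -3108$ ($U = \left(\left(-7\right) \left(-43\right) - 79\right) \left(-14\right) = \left(301 - 79\right) \left(-14\right) = 222 \left(-14\right) = -3108$)
$U \left(-110 + r\right) = - 3108 \left(-110 + 21\right) = \left(-3108\right) \left(-89\right) = 276612$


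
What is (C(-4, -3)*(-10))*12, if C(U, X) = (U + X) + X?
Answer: 1200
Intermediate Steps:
C(U, X) = U + 2*X
(C(-4, -3)*(-10))*12 = ((-4 + 2*(-3))*(-10))*12 = ((-4 - 6)*(-10))*12 = -10*(-10)*12 = 100*12 = 1200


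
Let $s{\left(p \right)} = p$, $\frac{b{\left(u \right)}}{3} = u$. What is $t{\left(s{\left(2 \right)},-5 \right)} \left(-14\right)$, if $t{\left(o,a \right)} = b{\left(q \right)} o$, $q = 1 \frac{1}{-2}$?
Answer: $42$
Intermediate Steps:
$q = - \frac{1}{2}$ ($q = 1 \left(- \frac{1}{2}\right) = - \frac{1}{2} \approx -0.5$)
$b{\left(u \right)} = 3 u$
$t{\left(o,a \right)} = - \frac{3 o}{2}$ ($t{\left(o,a \right)} = 3 \left(- \frac{1}{2}\right) o = - \frac{3 o}{2}$)
$t{\left(s{\left(2 \right)},-5 \right)} \left(-14\right) = \left(- \frac{3}{2}\right) 2 \left(-14\right) = \left(-3\right) \left(-14\right) = 42$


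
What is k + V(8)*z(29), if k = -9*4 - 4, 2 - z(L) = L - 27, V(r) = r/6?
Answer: -40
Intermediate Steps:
V(r) = r/6 (V(r) = r*(⅙) = r/6)
z(L) = 29 - L (z(L) = 2 - (L - 27) = 2 - (-27 + L) = 2 + (27 - L) = 29 - L)
k = -40 (k = -36 - 4 = -40)
k + V(8)*z(29) = -40 + ((⅙)*8)*(29 - 1*29) = -40 + 4*(29 - 29)/3 = -40 + (4/3)*0 = -40 + 0 = -40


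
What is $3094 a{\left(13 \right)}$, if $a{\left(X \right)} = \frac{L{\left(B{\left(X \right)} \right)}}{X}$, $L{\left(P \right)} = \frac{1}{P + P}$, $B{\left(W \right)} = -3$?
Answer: $- \frac{119}{3} \approx -39.667$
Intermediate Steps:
$L{\left(P \right)} = \frac{1}{2 P}$
$a{\left(X \right)} = - \frac{1}{6 X}$ ($a{\left(X \right)} = \frac{\frac{1}{2} \frac{1}{-3}}{X} = \frac{\frac{1}{2} \left(- \frac{1}{3}\right)}{X} = - \frac{1}{6 X}$)
$3094 a{\left(13 \right)} = 3094 \left(- \frac{1}{6 \cdot 13}\right) = 3094 \left(\left(- \frac{1}{6}\right) \frac{1}{13}\right) = 3094 \left(- \frac{1}{78}\right) = - \frac{119}{3}$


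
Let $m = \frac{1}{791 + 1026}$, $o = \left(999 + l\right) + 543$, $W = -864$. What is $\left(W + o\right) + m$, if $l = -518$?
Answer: $\frac{290721}{1817} \approx 160.0$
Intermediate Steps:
$o = 1024$ ($o = \left(999 - 518\right) + 543 = 481 + 543 = 1024$)
$m = \frac{1}{1817} \approx 0.00055036$
$\left(W + o\right) + m = \left(-864 + 1024\right) + \frac{1}{1817} = 160 + \frac{1}{1817} = \frac{290721}{1817}$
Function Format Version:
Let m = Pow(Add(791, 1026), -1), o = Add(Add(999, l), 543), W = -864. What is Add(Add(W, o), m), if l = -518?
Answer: Rational(290721, 1817) ≈ 160.00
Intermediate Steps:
o = 1024 (o = Add(Add(999, -518), 543) = Add(481, 543) = 1024)
m = Rational(1, 1817) (m = Pow(1817, -1) = Rational(1, 1817) ≈ 0.00055036)
Add(Add(W, o), m) = Add(Add(-864, 1024), Rational(1, 1817)) = Add(160, Rational(1, 1817)) = Rational(290721, 1817)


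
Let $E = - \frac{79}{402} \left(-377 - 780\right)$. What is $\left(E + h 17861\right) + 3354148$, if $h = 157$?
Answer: $\frac{2475738053}{402} \approx 6.1586 \cdot 10^{6}$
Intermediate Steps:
$E = \frac{91403}{402}$ ($E = \left(-79\right) \frac{1}{402} \left(-1157\right) = \left(- \frac{79}{402}\right) \left(-1157\right) = \frac{91403}{402} \approx 227.37$)
$\left(E + h 17861\right) + 3354148 = \left(\frac{91403}{402} + 157 \cdot 17861\right) + 3354148 = \left(\frac{91403}{402} + 2804177\right) + 3354148 = \frac{1127370557}{402} + 3354148 = \frac{2475738053}{402}$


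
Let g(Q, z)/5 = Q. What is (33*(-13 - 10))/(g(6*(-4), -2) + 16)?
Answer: 759/104 ≈ 7.2981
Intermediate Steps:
g(Q, z) = 5*Q
(33*(-13 - 10))/(g(6*(-4), -2) + 16) = (33*(-13 - 10))/(5*(6*(-4)) + 16) = (33*(-23))/(5*(-24) + 16) = -759/(-120 + 16) = -759/(-104) = -759*(-1/104) = 759/104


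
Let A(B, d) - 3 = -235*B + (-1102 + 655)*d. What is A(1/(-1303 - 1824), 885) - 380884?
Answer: -2428040217/3127 ≈ -7.7648e+5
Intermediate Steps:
A(B, d) = 3 - 447*d - 235*B (A(B, d) = 3 + (-235*B + (-1102 + 655)*d) = 3 + (-235*B - 447*d) = 3 + (-447*d - 235*B) = 3 - 447*d - 235*B)
A(1/(-1303 - 1824), 885) - 380884 = (3 - 447*885 - 235/(-1303 - 1824)) - 380884 = (3 - 395595 - 235/(-3127)) - 380884 = (3 - 395595 - 235*(-1/3127)) - 380884 = (3 - 395595 + 235/3127) - 380884 = -1237015949/3127 - 380884 = -2428040217/3127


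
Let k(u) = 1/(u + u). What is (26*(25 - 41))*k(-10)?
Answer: 104/5 ≈ 20.800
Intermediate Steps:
k(u) = 1/(2*u)
(26*(25 - 41))*k(-10) = (26*(25 - 41))*((1/2)/(-10)) = (26*(-16))*((1/2)*(-1/10)) = -416*(-1/20) = 104/5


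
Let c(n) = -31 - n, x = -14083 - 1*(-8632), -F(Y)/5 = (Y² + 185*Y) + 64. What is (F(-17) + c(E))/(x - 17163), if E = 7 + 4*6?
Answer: -6949/11307 ≈ -0.61458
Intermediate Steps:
E = 31 (E = 7 + 24 = 31)
F(Y) = -320 - 925*Y - 5*Y² (F(Y) = -5*((Y² + 185*Y) + 64) = -5*(64 + Y² + 185*Y) = -320 - 925*Y - 5*Y²)
x = -5451 (x = -14083 + 8632 = -5451)
(F(-17) + c(E))/(x - 17163) = ((-320 - 925*(-17) - 5*(-17)²) + (-31 - 1*31))/(-5451 - 17163) = ((-320 + 15725 - 5*289) + (-31 - 31))/(-22614) = ((-320 + 15725 - 1445) - 62)*(-1/22614) = (13960 - 62)*(-1/22614) = 13898*(-1/22614) = -6949/11307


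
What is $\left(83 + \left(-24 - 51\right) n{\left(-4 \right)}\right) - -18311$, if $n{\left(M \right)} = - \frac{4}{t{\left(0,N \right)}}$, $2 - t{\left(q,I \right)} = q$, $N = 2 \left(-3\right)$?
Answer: $18544$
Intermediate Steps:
$N = -6$
$t{\left(q,I \right)} = 2 - q$
$n{\left(M \right)} = -2$ ($n{\left(M \right)} = - \frac{4}{2 - 0} = - \frac{4}{2 + 0} = - \frac{4}{2} = \left(-4\right) \frac{1}{2} = -2$)
$\left(83 + \left(-24 - 51\right) n{\left(-4 \right)}\right) - -18311 = \left(83 + \left(-24 - 51\right) \left(-2\right)\right) - -18311 = \left(83 + \left(-24 - 51\right) \left(-2\right)\right) + 18311 = \left(83 - -150\right) + 18311 = \left(83 + 150\right) + 18311 = 233 + 18311 = 18544$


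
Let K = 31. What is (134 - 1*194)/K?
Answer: -60/31 ≈ -1.9355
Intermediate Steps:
(134 - 1*194)/K = (134 - 1*194)/31 = (134 - 194)*(1/31) = -60*1/31 = -60/31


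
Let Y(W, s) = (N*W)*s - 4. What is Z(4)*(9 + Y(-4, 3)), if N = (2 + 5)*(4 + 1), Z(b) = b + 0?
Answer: -1660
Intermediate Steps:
Z(b) = b
N = 35 (N = 7*5 = 35)
Y(W, s) = -4 + 35*W*s (Y(W, s) = (35*W)*s - 4 = 35*W*s - 4 = -4 + 35*W*s)
Z(4)*(9 + Y(-4, 3)) = 4*(9 + (-4 + 35*(-4)*3)) = 4*(9 + (-4 - 420)) = 4*(9 - 424) = 4*(-415) = -1660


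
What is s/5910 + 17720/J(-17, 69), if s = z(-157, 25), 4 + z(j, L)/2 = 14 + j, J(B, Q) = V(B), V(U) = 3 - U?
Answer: 872661/985 ≈ 885.95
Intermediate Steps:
J(B, Q) = 3 - B
z(j, L) = 20 + 2*j (z(j, L) = -8 + 2*(14 + j) = -8 + (28 + 2*j) = 20 + 2*j)
s = -294 (s = 20 + 2*(-157) = 20 - 314 = -294)
s/5910 + 17720/J(-17, 69) = -294/5910 + 17720/(3 - 1*(-17)) = -294*1/5910 + 17720/(3 + 17) = -49/985 + 17720/20 = -49/985 + 17720*(1/20) = -49/985 + 886 = 872661/985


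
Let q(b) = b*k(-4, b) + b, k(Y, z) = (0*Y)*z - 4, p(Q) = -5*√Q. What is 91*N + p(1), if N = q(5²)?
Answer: -6830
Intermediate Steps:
k(Y, z) = -4 (k(Y, z) = 0*z - 4 = 0 - 4 = -4)
q(b) = -3*b (q(b) = b*(-4) + b = -4*b + b = -3*b)
N = -75 (N = -3*5² = -3*25 = -75)
91*N + p(1) = 91*(-75) - 5*√1 = -6825 - 5*1 = -6825 - 5 = -6830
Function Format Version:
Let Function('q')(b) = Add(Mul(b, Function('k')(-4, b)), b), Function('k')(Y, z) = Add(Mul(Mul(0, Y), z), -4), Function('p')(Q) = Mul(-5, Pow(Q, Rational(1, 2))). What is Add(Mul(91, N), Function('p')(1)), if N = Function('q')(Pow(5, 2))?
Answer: -6830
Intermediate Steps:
Function('k')(Y, z) = -4 (Function('k')(Y, z) = Add(Mul(0, z), -4) = Add(0, -4) = -4)
Function('q')(b) = Mul(-3, b) (Function('q')(b) = Add(Mul(b, -4), b) = Add(Mul(-4, b), b) = Mul(-3, b))
N = -75 (N = Mul(-3, Pow(5, 2)) = Mul(-3, 25) = -75)
Add(Mul(91, N), Function('p')(1)) = Add(Mul(91, -75), Mul(-5, Pow(1, Rational(1, 2)))) = Add(-6825, Mul(-5, 1)) = Add(-6825, -5) = -6830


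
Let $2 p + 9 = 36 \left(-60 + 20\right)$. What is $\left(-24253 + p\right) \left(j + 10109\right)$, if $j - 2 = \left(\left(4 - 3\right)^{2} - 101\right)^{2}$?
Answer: $- \frac{1004645005}{2} \approx -5.0232 \cdot 10^{8}$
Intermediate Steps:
$p = - \frac{1449}{2}$ ($p = - \frac{9}{2} + \frac{36 \left(-60 + 20\right)}{2} = - \frac{9}{2} + \frac{36 \left(-40\right)}{2} = - \frac{9}{2} + \frac{1}{2} \left(-1440\right) = - \frac{9}{2} - 720 = - \frac{1449}{2} \approx -724.5$)
$j = 10002$ ($j = 2 + \left(\left(4 - 3\right)^{2} - 101\right)^{2} = 2 + \left(1^{2} - 101\right)^{2} = 2 + \left(1 - 101\right)^{2} = 2 + \left(-100\right)^{2} = 2 + 10000 = 10002$)
$\left(-24253 + p\right) \left(j + 10109\right) = \left(-24253 - \frac{1449}{2}\right) \left(10002 + 10109\right) = \left(- \frac{49955}{2}\right) 20111 = - \frac{1004645005}{2}$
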